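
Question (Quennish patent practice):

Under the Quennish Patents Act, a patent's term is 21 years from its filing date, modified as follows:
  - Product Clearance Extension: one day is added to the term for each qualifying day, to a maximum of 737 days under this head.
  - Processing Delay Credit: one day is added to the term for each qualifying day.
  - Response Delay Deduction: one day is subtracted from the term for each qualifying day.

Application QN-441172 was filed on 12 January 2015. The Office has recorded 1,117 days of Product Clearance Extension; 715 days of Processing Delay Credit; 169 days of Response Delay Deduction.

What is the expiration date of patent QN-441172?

Base term: filing date + 21 years → 12 January 2036.
Product Clearance Extension: 1117 days claimed exceeds the 737-day cap, so +737 days → 18 January 2038.
Processing Delay Credit: +715 days → 3 January 2040.
Response Delay Deduction: −169 days → 18 July 2039.

2039-07-18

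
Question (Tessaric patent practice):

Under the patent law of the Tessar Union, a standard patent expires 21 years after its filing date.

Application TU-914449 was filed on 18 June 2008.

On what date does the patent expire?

2029-06-18

Filing date + 21 years → 18 June 2029.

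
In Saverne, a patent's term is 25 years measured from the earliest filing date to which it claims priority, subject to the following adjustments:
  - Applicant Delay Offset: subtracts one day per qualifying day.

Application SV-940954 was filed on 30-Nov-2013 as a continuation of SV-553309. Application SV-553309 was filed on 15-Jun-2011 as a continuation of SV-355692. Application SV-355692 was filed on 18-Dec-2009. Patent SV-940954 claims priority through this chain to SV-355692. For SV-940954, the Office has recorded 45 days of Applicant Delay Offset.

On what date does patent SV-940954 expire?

November 3, 2034

Earliest priority filing: 18 December 2009.
Base term: 18 December 2009 + 25 years → 18 December 2034.
Applicant Delay Offset: −45 days → 3 November 2034.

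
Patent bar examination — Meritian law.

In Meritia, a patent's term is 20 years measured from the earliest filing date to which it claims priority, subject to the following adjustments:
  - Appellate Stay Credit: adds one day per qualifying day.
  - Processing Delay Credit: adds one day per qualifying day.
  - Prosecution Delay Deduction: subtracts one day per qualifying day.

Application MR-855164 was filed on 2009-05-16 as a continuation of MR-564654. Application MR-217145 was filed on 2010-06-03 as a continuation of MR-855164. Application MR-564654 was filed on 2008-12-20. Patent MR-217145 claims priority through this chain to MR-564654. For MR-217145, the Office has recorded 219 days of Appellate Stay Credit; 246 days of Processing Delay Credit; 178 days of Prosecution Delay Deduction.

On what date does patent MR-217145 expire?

2029-10-03

Earliest priority filing: 20 December 2008.
Base term: 20 December 2008 + 20 years → 20 December 2028.
Appellate Stay Credit: +219 days → 27 July 2029.
Processing Delay Credit: +246 days → 30 March 2030.
Prosecution Delay Deduction: −178 days → 3 October 2029.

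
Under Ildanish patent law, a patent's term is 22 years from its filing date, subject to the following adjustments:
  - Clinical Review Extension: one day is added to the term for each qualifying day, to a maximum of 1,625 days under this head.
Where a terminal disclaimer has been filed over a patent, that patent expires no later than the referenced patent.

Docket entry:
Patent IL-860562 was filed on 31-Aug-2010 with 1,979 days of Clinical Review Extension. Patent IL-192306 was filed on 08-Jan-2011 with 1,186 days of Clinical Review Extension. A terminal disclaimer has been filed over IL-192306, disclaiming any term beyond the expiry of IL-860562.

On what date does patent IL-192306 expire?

Natural term of IL-192306:
  Base: filing + 22 years → 8 January 2033.
  Clinical Review Extension: 1186 days (within the 1625-day cap) → +1186 days → 8 April 2036.
Expiry of referenced patent IL-860562:
  Base: filing + 22 years → 31 August 2032.
  Clinical Review Extension: 1979 days claimed exceeds the 1625-day cap, so +1625 days → 11 February 2037.
Terminal disclaimer: IL-192306 expires on the earlier of 8 April 2036 and 11 February 2037.

April 8, 2036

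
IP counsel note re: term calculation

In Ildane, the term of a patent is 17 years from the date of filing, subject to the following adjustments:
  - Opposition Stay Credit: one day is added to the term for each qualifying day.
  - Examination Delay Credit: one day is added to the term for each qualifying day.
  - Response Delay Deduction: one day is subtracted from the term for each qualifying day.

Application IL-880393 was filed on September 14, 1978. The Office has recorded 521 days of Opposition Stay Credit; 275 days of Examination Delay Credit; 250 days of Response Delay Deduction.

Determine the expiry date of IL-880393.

1997-03-13

Base term: filing date + 17 years → 14 September 1995.
Opposition Stay Credit: +521 days → 16 February 1997.
Examination Delay Credit: +275 days → 18 November 1997.
Response Delay Deduction: −250 days → 13 March 1997.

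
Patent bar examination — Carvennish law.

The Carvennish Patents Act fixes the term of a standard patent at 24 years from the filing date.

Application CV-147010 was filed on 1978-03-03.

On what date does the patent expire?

2002-03-03

Filing date + 24 years → 3 March 2002.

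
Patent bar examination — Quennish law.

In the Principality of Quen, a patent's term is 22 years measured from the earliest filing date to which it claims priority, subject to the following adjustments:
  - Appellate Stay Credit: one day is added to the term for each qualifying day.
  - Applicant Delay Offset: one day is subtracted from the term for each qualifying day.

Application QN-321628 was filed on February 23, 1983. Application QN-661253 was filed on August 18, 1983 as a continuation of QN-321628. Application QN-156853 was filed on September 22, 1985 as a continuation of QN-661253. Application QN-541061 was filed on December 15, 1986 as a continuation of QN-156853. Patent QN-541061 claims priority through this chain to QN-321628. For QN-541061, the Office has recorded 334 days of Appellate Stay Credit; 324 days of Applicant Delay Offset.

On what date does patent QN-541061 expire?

Earliest priority filing: 23 February 1983.
Base term: 23 February 1983 + 22 years → 23 February 2005.
Appellate Stay Credit: +334 days → 23 January 2006.
Applicant Delay Offset: −324 days → 5 March 2005.

March 5, 2005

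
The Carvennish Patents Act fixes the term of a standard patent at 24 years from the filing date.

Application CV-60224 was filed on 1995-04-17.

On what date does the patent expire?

April 17, 2019

Filing date + 24 years → 17 April 2019.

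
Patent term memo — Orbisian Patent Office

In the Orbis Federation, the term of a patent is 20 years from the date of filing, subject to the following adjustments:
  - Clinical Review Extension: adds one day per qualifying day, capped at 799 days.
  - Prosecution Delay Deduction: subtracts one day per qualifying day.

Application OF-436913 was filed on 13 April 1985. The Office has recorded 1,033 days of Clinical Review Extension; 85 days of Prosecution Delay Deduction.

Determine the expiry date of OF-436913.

2007-03-28

Base term: filing date + 20 years → 13 April 2005.
Clinical Review Extension: 1033 days claimed exceeds the 799-day cap, so +799 days → 21 June 2007.
Prosecution Delay Deduction: −85 days → 28 March 2007.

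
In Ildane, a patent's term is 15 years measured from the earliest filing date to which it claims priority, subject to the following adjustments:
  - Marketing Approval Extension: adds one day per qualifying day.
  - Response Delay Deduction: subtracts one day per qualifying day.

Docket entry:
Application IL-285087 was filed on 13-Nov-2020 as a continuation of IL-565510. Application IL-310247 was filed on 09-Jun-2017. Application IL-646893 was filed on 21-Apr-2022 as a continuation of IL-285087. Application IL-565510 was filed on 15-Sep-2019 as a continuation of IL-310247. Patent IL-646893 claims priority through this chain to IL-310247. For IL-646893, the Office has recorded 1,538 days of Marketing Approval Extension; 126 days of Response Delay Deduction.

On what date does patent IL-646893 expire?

Earliest priority filing: 9 June 2017.
Base term: 9 June 2017 + 15 years → 9 June 2032.
Marketing Approval Extension: +1538 days → 25 August 2036.
Response Delay Deduction: −126 days → 21 April 2036.

April 21, 2036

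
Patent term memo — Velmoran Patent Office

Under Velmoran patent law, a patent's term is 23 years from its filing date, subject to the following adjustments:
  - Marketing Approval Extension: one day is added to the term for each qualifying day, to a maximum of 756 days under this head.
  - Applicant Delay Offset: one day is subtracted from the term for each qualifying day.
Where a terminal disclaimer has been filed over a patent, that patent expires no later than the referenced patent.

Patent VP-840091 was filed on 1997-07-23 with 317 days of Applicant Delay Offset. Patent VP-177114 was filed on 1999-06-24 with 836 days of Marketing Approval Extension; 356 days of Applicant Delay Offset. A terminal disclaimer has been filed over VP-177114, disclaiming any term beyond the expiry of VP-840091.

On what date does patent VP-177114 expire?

Natural term of VP-177114:
  Base: filing + 23 years → 24 June 2022.
  Marketing Approval Extension: 836 days claimed exceeds the 756-day cap, so +756 days → 19 July 2024.
  Applicant Delay Offset: −356 days → 29 July 2023.
Expiry of referenced patent VP-840091:
  Base: filing + 23 years → 23 July 2020.
  Applicant Delay Offset: −317 days → 10 September 2019.
Terminal disclaimer: VP-177114 expires on the earlier of 29 July 2023 and 10 September 2019.

September 10, 2019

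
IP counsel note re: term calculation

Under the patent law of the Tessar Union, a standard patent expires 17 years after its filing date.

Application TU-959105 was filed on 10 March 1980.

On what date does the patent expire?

1997-03-10

Filing date + 17 years → 10 March 1997.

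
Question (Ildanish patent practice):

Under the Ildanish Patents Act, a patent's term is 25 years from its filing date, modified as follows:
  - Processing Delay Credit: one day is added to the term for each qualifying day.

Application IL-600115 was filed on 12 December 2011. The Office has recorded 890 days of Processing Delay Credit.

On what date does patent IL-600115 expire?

Base term: filing date + 25 years → 12 December 2036.
Processing Delay Credit: +890 days → 21 May 2039.

May 21, 2039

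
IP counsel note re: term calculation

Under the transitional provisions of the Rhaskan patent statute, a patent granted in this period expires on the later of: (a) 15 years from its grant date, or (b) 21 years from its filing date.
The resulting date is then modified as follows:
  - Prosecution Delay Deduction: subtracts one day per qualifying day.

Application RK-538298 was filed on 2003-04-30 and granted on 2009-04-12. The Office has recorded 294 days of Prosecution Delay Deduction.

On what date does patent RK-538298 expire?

2023-07-11

(a) grant + 15 years → 12 April 2024.
(b) filing + 21 years → 30 April 2024.
Later of the two: 30 April 2024.
Prosecution Delay Deduction: −294 days → 11 July 2023.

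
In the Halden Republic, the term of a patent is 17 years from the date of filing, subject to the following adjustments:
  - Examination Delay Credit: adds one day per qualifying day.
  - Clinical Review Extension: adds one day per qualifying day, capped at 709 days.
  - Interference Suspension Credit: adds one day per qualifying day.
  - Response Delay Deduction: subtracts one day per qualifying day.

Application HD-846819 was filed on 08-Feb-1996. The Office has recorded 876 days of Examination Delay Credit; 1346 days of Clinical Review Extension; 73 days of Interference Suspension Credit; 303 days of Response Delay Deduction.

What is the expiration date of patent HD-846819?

Base term: filing date + 17 years → 8 February 2013.
Examination Delay Credit: +876 days → 4 July 2015.
Clinical Review Extension: 1346 days claimed exceeds the 709-day cap, so +709 days → 12 June 2017.
Interference Suspension Credit: +73 days → 24 August 2017.
Response Delay Deduction: −303 days → 25 October 2016.

October 25, 2016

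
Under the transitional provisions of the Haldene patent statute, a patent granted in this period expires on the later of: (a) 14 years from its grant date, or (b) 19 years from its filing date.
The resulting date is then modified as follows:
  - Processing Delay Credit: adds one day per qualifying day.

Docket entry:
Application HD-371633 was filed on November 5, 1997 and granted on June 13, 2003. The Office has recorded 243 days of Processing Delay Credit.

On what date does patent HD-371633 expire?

February 11, 2018

(a) grant + 14 years → 13 June 2017.
(b) filing + 19 years → 5 November 2016.
Later of the two: 13 June 2017.
Processing Delay Credit: +243 days → 11 February 2018.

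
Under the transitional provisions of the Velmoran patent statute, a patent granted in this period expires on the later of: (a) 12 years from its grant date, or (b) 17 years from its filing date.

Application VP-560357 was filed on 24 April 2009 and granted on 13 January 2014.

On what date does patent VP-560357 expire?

April 24, 2026

(a) grant + 12 years → 13 January 2026.
(b) filing + 17 years → 24 April 2026.
Later of the two: 24 April 2026.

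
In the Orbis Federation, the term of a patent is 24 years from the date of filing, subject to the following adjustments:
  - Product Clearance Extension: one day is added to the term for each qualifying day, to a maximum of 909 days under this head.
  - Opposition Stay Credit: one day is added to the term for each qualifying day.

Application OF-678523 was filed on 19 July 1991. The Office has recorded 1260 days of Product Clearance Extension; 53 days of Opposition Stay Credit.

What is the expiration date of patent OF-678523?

2018-03-07

Base term: filing date + 24 years → 19 July 2015.
Product Clearance Extension: 1260 days claimed exceeds the 909-day cap, so +909 days → 13 January 2018.
Opposition Stay Credit: +53 days → 7 March 2018.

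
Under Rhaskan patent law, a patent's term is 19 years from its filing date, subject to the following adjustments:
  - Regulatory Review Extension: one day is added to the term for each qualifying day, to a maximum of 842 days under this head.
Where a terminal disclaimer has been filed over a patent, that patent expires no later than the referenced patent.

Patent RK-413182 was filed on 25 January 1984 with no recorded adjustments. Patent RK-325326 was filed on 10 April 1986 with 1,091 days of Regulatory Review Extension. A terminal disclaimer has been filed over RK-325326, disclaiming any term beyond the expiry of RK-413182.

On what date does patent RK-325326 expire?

Natural term of RK-325326:
  Base: filing + 19 years → 10 April 2005.
  Regulatory Review Extension: 1091 days claimed exceeds the 842-day cap, so +842 days → 31 July 2007.
Expiry of referenced patent RK-413182:
  Base: filing + 19 years → 25 January 2003.
Terminal disclaimer: RK-325326 expires on the earlier of 31 July 2007 and 25 January 2003.

2003-01-25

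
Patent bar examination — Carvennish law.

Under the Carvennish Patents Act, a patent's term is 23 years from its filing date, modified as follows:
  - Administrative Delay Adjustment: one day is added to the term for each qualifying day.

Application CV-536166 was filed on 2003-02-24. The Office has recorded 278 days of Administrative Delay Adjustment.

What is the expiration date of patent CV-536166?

2026-11-29

Base term: filing date + 23 years → 24 February 2026.
Administrative Delay Adjustment: +278 days → 29 November 2026.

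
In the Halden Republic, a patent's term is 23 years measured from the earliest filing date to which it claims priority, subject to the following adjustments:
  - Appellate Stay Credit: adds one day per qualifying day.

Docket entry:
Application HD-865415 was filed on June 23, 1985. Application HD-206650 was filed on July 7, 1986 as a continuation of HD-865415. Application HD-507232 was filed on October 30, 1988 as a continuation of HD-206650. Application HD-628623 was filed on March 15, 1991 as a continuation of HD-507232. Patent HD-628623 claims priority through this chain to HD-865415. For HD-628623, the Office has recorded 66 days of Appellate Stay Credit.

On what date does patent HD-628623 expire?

2008-08-28

Earliest priority filing: 23 June 1985.
Base term: 23 June 1985 + 23 years → 23 June 2008.
Appellate Stay Credit: +66 days → 28 August 2008.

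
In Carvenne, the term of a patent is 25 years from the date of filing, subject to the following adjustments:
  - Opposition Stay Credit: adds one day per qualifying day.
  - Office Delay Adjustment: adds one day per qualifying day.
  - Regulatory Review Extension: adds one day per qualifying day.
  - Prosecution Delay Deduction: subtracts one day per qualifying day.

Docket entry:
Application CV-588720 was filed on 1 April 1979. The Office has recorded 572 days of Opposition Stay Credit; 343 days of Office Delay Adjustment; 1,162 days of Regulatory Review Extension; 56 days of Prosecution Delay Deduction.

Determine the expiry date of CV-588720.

October 13, 2009

Base term: filing date + 25 years → 1 April 2004.
Opposition Stay Credit: +572 days → 25 October 2005.
Office Delay Adjustment: +343 days → 3 October 2006.
Regulatory Review Extension: +1162 days → 8 December 2009.
Prosecution Delay Deduction: −56 days → 13 October 2009.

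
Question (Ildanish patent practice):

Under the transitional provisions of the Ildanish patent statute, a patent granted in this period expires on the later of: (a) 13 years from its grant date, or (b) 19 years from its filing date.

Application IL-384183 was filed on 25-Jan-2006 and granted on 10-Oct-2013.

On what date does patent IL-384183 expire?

(a) grant + 13 years → 10 October 2026.
(b) filing + 19 years → 25 January 2025.
Later of the two: 10 October 2026.

2026-10-10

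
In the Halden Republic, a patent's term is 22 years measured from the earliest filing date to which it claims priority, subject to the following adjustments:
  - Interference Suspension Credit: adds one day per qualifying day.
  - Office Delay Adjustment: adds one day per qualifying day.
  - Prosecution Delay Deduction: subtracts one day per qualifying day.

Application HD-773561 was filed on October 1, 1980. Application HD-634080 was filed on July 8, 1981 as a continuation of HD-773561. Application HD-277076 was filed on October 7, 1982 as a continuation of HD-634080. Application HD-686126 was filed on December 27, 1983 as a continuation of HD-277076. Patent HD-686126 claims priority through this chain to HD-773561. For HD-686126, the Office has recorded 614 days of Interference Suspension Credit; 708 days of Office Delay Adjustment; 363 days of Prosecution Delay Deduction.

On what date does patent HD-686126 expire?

Earliest priority filing: 1 October 1980.
Base term: 1 October 1980 + 22 years → 1 October 2002.
Interference Suspension Credit: +614 days → 6 June 2004.
Office Delay Adjustment: +708 days → 15 May 2006.
Prosecution Delay Deduction: −363 days → 17 May 2005.

May 17, 2005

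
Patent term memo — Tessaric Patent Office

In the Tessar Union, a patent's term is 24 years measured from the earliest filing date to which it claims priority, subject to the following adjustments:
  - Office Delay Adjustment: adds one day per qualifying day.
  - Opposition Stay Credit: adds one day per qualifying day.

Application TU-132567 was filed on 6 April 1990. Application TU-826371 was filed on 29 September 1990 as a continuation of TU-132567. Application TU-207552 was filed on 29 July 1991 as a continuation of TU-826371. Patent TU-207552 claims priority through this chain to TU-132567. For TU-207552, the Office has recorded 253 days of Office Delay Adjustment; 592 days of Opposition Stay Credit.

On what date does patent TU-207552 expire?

Earliest priority filing: 6 April 1990.
Base term: 6 April 1990 + 24 years → 6 April 2014.
Office Delay Adjustment: +253 days → 15 December 2014.
Opposition Stay Credit: +592 days → 29 July 2016.

2016-07-29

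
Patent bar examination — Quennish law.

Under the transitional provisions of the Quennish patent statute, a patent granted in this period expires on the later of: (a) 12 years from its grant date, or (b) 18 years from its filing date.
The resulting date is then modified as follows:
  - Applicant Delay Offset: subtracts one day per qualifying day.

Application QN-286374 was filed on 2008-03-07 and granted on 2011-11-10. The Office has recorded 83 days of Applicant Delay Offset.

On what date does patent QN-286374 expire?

2025-12-14

(a) grant + 12 years → 10 November 2023.
(b) filing + 18 years → 7 March 2026.
Later of the two: 7 March 2026.
Applicant Delay Offset: −83 days → 14 December 2025.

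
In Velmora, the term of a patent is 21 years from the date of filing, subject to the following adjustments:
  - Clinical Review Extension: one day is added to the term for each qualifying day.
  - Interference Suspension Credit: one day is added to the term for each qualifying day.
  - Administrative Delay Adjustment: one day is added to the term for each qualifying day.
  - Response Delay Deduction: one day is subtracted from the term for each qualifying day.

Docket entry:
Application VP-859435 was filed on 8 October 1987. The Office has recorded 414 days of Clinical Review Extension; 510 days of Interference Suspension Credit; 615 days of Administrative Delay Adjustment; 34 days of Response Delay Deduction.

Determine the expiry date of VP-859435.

2012-11-21

Base term: filing date + 21 years → 8 October 2008.
Clinical Review Extension: +414 days → 26 November 2009.
Interference Suspension Credit: +510 days → 20 April 2011.
Administrative Delay Adjustment: +615 days → 25 December 2012.
Response Delay Deduction: −34 days → 21 November 2012.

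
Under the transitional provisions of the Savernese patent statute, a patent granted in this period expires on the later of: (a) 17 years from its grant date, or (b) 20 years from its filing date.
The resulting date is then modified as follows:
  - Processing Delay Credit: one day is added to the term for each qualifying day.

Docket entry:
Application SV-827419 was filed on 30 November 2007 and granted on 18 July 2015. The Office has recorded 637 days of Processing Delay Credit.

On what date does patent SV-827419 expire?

(a) grant + 17 years → 18 July 2032.
(b) filing + 20 years → 30 November 2027.
Later of the two: 18 July 2032.
Processing Delay Credit: +637 days → 16 April 2034.

April 16, 2034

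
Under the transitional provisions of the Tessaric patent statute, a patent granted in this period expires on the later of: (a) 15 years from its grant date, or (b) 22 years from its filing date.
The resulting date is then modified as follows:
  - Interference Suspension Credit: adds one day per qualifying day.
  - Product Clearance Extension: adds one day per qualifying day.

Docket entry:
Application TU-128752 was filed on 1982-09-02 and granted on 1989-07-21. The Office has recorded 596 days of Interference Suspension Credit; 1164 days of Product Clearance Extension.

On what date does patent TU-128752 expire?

June 28, 2009

(a) grant + 15 years → 21 July 2004.
(b) filing + 22 years → 2 September 2004.
Later of the two: 2 September 2004.
Interference Suspension Credit: +596 days → 21 April 2006.
Product Clearance Extension: +1164 days → 28 June 2009.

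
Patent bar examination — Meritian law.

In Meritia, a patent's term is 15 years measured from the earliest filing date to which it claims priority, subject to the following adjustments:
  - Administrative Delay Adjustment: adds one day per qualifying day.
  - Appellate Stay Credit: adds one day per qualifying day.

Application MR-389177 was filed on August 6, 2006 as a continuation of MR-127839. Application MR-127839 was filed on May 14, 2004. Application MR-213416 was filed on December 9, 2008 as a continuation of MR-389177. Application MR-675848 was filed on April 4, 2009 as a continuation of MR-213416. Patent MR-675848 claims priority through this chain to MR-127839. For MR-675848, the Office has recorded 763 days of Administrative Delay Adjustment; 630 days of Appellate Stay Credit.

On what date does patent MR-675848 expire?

Earliest priority filing: 14 May 2004.
Base term: 14 May 2004 + 15 years → 14 May 2019.
Administrative Delay Adjustment: +763 days → 15 June 2021.
Appellate Stay Credit: +630 days → 7 March 2023.

March 7, 2023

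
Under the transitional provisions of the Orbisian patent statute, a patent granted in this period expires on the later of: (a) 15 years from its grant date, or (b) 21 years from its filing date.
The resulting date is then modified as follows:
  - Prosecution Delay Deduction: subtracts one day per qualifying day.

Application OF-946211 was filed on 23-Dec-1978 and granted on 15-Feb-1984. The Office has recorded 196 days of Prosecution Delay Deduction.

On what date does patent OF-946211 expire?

June 10, 1999

(a) grant + 15 years → 15 February 1999.
(b) filing + 21 years → 23 December 1999.
Later of the two: 23 December 1999.
Prosecution Delay Deduction: −196 days → 10 June 1999.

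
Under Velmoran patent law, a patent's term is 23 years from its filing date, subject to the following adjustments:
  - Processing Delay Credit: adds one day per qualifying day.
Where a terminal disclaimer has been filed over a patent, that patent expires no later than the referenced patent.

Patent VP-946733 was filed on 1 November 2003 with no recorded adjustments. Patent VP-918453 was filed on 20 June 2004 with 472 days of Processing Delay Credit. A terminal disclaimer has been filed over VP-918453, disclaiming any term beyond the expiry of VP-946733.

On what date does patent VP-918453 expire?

Natural term of VP-918453:
  Base: filing + 23 years → 20 June 2027.
  Processing Delay Credit: +472 days → 4 October 2028.
Expiry of referenced patent VP-946733:
  Base: filing + 23 years → 1 November 2026.
Terminal disclaimer: VP-918453 expires on the earlier of 4 October 2028 and 1 November 2026.

2026-11-01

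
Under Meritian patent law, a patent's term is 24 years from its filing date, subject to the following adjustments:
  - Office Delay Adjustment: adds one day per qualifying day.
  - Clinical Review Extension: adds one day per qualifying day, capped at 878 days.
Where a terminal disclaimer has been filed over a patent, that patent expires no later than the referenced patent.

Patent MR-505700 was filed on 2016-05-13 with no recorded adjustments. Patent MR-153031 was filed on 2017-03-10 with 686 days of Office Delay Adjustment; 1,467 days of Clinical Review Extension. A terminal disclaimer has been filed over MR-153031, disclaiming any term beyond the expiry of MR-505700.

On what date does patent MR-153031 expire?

May 13, 2040

Natural term of MR-153031:
  Base: filing + 24 years → 10 March 2041.
  Office Delay Adjustment: +686 days → 25 January 2043.
  Clinical Review Extension: 1467 days claimed exceeds the 878-day cap, so +878 days → 21 June 2045.
Expiry of referenced patent MR-505700:
  Base: filing + 24 years → 13 May 2040.
Terminal disclaimer: MR-153031 expires on the earlier of 21 June 2045 and 13 May 2040.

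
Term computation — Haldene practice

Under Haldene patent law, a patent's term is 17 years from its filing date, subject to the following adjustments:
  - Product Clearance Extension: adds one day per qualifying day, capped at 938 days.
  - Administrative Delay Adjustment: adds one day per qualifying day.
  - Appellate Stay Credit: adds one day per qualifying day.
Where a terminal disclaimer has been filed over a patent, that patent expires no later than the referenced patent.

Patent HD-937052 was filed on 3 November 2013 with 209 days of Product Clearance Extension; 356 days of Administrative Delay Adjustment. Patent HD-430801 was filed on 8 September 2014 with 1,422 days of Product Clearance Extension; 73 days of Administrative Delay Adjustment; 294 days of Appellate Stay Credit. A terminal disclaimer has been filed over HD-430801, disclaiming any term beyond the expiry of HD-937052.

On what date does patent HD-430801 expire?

2032-05-21

Natural term of HD-430801:
  Base: filing + 17 years → 8 September 2031.
  Product Clearance Extension: 1422 days claimed exceeds the 938-day cap, so +938 days → 3 April 2034.
  Administrative Delay Adjustment: +73 days → 15 June 2034.
  Appellate Stay Credit: +294 days → 5 April 2035.
Expiry of referenced patent HD-937052:
  Base: filing + 17 years → 3 November 2030.
  Product Clearance Extension: 209 days (within the 938-day cap) → +209 days → 31 May 2031.
  Administrative Delay Adjustment: +356 days → 21 May 2032.
Terminal disclaimer: HD-430801 expires on the earlier of 5 April 2035 and 21 May 2032.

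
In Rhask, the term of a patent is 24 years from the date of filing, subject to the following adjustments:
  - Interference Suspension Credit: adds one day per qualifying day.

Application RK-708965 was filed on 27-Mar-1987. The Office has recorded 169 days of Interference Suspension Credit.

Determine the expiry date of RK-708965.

Base term: filing date + 24 years → 27 March 2011.
Interference Suspension Credit: +169 days → 12 September 2011.

September 12, 2011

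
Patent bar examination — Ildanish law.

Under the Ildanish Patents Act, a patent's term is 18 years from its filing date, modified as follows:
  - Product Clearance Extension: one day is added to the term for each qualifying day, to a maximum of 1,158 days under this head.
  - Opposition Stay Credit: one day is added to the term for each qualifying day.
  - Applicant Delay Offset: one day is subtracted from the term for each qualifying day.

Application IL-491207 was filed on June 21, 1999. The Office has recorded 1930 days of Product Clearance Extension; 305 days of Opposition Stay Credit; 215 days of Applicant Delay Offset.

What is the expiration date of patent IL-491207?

Base term: filing date + 18 years → 21 June 2017.
Product Clearance Extension: 1930 days claimed exceeds the 1158-day cap, so +1158 days → 22 August 2020.
Opposition Stay Credit: +305 days → 23 June 2021.
Applicant Delay Offset: −215 days → 20 November 2020.

November 20, 2020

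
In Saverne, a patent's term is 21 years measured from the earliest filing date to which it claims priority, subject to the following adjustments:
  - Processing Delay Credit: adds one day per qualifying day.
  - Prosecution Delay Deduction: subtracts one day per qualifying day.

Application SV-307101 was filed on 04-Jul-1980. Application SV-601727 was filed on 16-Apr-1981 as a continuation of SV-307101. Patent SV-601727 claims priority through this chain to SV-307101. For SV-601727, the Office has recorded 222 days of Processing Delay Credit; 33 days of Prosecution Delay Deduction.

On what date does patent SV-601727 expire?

2002-01-09

Earliest priority filing: 4 July 1980.
Base term: 4 July 1980 + 21 years → 4 July 2001.
Processing Delay Credit: +222 days → 11 February 2002.
Prosecution Delay Deduction: −33 days → 9 January 2002.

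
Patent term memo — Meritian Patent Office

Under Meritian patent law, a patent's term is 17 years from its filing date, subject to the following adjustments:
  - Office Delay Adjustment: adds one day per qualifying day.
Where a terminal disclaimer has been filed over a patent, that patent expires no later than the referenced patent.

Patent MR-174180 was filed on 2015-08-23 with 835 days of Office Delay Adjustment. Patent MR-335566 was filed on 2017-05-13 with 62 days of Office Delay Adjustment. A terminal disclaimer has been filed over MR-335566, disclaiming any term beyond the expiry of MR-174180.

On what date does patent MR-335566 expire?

Natural term of MR-335566:
  Base: filing + 17 years → 13 May 2034.
  Office Delay Adjustment: +62 days → 14 July 2034.
Expiry of referenced patent MR-174180:
  Base: filing + 17 years → 23 August 2032.
  Office Delay Adjustment: +835 days → 6 December 2034.
Terminal disclaimer: MR-335566 expires on the earlier of 14 July 2034 and 6 December 2034.

July 14, 2034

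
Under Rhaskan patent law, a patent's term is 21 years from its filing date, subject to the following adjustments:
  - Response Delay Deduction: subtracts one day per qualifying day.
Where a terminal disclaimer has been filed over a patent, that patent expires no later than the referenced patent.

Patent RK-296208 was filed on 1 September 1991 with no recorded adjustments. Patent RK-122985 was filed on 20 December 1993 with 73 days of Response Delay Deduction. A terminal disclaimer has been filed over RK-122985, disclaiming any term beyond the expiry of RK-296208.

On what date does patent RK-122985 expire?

2012-09-01

Natural term of RK-122985:
  Base: filing + 21 years → 20 December 2014.
  Response Delay Deduction: −73 days → 8 October 2014.
Expiry of referenced patent RK-296208:
  Base: filing + 21 years → 1 September 2012.
Terminal disclaimer: RK-122985 expires on the earlier of 8 October 2014 and 1 September 2012.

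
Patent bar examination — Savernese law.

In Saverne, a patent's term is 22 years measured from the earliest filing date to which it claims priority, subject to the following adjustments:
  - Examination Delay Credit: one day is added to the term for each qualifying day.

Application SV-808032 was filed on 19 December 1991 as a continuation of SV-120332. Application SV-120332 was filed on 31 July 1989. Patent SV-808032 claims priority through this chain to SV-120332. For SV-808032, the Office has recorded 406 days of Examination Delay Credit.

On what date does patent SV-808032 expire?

September 9, 2012

Earliest priority filing: 31 July 1989.
Base term: 31 July 1989 + 22 years → 31 July 2011.
Examination Delay Credit: +406 days → 9 September 2012.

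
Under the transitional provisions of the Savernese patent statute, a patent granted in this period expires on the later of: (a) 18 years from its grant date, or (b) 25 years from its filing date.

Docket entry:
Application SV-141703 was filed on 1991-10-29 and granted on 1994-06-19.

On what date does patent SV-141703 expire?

2016-10-29

(a) grant + 18 years → 19 June 2012.
(b) filing + 25 years → 29 October 2016.
Later of the two: 29 October 2016.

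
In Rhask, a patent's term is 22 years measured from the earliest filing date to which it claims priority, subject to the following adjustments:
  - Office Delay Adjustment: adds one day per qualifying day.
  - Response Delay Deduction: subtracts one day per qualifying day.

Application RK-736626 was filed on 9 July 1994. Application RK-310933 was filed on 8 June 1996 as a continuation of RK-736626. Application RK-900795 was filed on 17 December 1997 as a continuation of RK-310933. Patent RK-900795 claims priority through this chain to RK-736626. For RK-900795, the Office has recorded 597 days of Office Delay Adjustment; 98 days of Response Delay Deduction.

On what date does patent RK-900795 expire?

November 20, 2017

Earliest priority filing: 9 July 1994.
Base term: 9 July 1994 + 22 years → 9 July 2016.
Office Delay Adjustment: +597 days → 26 February 2018.
Response Delay Deduction: −98 days → 20 November 2017.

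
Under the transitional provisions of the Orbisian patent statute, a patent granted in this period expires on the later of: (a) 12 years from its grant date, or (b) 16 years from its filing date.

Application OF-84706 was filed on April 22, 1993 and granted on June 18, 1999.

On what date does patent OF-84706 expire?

June 18, 2011

(a) grant + 12 years → 18 June 2011.
(b) filing + 16 years → 22 April 2009.
Later of the two: 18 June 2011.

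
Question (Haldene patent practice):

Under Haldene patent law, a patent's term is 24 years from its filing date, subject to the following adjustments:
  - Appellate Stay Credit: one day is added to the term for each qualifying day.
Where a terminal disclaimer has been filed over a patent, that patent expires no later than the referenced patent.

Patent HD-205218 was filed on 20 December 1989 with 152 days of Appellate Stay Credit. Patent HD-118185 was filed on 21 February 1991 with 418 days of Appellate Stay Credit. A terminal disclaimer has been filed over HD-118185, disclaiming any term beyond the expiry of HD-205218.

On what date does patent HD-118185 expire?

Natural term of HD-118185:
  Base: filing + 24 years → 21 February 2015.
  Appellate Stay Credit: +418 days → 14 April 2016.
Expiry of referenced patent HD-205218:
  Base: filing + 24 years → 20 December 2013.
  Appellate Stay Credit: +152 days → 21 May 2014.
Terminal disclaimer: HD-118185 expires on the earlier of 14 April 2016 and 21 May 2014.

May 21, 2014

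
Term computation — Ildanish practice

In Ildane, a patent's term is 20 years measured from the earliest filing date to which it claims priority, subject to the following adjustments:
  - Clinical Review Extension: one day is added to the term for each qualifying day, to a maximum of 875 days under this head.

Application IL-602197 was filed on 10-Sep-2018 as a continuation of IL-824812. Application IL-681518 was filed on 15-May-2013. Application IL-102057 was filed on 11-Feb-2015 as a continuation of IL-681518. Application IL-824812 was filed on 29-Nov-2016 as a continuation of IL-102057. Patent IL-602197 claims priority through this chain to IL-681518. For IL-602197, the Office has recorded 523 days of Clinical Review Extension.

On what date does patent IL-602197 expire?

October 20, 2034

Earliest priority filing: 15 May 2013.
Base term: 15 May 2013 + 20 years → 15 May 2033.
Clinical Review Extension: 523 days (within the 875-day cap) → +523 days → 20 October 2034.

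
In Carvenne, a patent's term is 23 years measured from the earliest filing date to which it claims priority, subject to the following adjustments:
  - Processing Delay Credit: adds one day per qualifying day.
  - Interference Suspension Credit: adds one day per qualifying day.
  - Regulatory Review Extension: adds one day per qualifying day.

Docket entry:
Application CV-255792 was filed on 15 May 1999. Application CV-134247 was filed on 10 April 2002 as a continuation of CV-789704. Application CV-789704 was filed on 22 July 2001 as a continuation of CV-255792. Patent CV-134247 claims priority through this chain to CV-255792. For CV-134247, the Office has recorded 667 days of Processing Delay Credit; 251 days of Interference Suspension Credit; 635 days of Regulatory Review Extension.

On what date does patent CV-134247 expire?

August 15, 2026

Earliest priority filing: 15 May 1999.
Base term: 15 May 1999 + 23 years → 15 May 2022.
Processing Delay Credit: +667 days → 12 March 2024.
Interference Suspension Credit: +251 days → 18 November 2024.
Regulatory Review Extension: +635 days → 15 August 2026.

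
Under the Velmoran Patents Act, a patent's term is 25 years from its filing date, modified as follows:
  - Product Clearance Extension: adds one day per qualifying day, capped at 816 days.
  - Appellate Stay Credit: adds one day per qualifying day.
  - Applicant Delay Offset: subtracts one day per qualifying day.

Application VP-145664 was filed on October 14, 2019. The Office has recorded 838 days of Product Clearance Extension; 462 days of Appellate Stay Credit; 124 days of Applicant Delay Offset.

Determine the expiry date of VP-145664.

2047-12-12

Base term: filing date + 25 years → 14 October 2044.
Product Clearance Extension: 838 days claimed exceeds the 816-day cap, so +816 days → 8 January 2047.
Appellate Stay Credit: +462 days → 14 April 2048.
Applicant Delay Offset: −124 days → 12 December 2047.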